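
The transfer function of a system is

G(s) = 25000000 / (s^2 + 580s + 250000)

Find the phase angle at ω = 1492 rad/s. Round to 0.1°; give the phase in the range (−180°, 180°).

-156.4°

At s = jω = j1492:
quadratic: (j1492)² + 580·j1492 + 250000 = -1976064 + j865360 → |·| ≈ 2.1572e+06, ∠ ≈ 156.35°
∠G = 0.00° − 156.35° = -156.35°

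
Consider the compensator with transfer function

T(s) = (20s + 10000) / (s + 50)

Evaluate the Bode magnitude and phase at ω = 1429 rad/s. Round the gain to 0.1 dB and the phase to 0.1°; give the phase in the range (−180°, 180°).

26.5 dB, -17.3°

Substitute s = j1429:
Numerator: 20(j1429) + 10000 = 10000 + j28580
Denominator: (j1429) + 50 = 50 + j1429
|N| = √(10000² + 28580²) ≈ 30279, ∠N ≈ 70.72°
|D| = √(50² + 1429²) ≈ 1429.9, ∠D ≈ 88.00°
|T| = 30279 / 1429.9 ≈ 21.176
Gain = 20 log₁₀(21.176) ≈ 26.52 dB
∠T = 70.72° − 88.00° = -17.28°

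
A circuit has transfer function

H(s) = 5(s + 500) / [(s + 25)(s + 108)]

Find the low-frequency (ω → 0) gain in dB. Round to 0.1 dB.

-0.7 dB

H(0) = 5·500 / (25·108) ≈ 0.92593
20 log₁₀(0.92593) ≈ -0.67 dB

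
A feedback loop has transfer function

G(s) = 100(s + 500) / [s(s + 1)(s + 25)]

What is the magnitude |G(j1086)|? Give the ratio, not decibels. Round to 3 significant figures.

At s = jω = j1086:
zero (s+500): 500 + j1086 → |·| = √(500²+1086²) = √1429396 ≈ 1195.6, ∠ = arctan(1086/500) ≈ 65.28°
pole (s+1): 1 + j1086 → |·| = √(1²+1086²) = √1179397 ≈ 1086, ∠ = arctan(1086/1) ≈ 89.95°
pole (s+25): 25 + j1086 → |·| = √(25²+1086²) = √1180021 ≈ 1086.3, ∠ = arctan(1086/25) ≈ 88.68°
pole at origin: |s| = 1086, ∠ = 90.00° (in denominator)
|G| = 100 · 1195.6 / 1.2812e+09 ≈ 9.3319e-05

9.33e-05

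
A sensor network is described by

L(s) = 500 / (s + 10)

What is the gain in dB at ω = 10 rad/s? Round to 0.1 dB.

31.0 dB

Substitute s = j10:
Numerator: 500 = 500 + j0
Denominator: (j10) + 10 = 10 + j10
|N| = √(500² + 0²) ≈ 500, ∠N ≈ 0.00°
|D| = √(10² + 10²) ≈ 14.142, ∠D ≈ 45.00°
|L| = 500 / 14.142 ≈ 35.356
Gain = 20 log₁₀(35.356) ≈ 30.97 dB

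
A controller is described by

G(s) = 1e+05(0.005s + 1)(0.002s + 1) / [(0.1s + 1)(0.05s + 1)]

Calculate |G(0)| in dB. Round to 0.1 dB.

G(0) = 1e+05 · 1 / 1 = 1e+05
20 log₁₀(1e+05) ≈ 100.00 dB

100.0 dB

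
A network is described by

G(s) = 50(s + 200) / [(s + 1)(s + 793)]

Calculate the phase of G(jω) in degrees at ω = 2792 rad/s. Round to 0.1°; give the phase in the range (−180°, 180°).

-78.2°

At s = jω = j2792:
zero (s+200): 200 + j2792 → |·| = √(200²+2792²) = √7835264 ≈ 2799.2, ∠ = arctan(2792/200) ≈ 85.90°
pole (s+1): 1 + j2792 → |·| = √(1²+2792²) = √7795265 ≈ 2792, ∠ = arctan(2792/1) ≈ 89.98°
pole (s+793): 793 + j2792 → |·| = √(793²+2792²) = √8424113 ≈ 2902.4, ∠ = arctan(2792/793) ≈ 74.14°
∠G = 85.90° − 164.12° = -78.22°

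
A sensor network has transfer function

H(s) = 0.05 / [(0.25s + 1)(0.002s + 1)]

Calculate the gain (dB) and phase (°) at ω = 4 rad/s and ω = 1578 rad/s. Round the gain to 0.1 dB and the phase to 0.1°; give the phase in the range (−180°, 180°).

At ω = 4 rad/s:
pole (1 + j4·0.25) = 1 + j1 → |·| ≈ 1.4142, ∠ ≈ 45.00°
pole (1 + j4·0.002) = 1 + j0.008 → |·| ≈ 1, ∠ ≈ 0.46°
|H| = 0.05 · 1 / (1.4142 · 1) ≈ 0.035356
Gain = 20 log₁₀(0.035356) ≈ -29.03 dB
∠H = (0°) − (45.00° + 0.46°) = -45.46°

At ω = 1578 rad/s:
pole (1 + j1578·0.25) = 1 + j394.5 → |·| ≈ 394.5, ∠ ≈ 89.85°
pole (1 + j1578·0.002) = 1 + j3.156 → |·| ≈ 3.3106, ∠ ≈ 72.42°
|H| = 0.05 · 1 / (394.5 · 3.3106) ≈ 3.8284e-05
Gain = 20 log₁₀(3.8284e-05) ≈ -88.34 dB
∠H = (0°) − (89.85° + 72.42°) = -162.27°

ω = 4: -29.0 dB, -45.5°; ω = 1578: -88.3 dB, -162.3°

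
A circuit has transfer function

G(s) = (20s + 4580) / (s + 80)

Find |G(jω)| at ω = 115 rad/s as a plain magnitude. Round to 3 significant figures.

36.6

Substitute s = j115:
Numerator: 20(j115) + 4580 = 4580 + j2300
Denominator: (j115) + 80 = 80 + j115
|N| = √(4580² + 2300²) ≈ 5125.1, ∠N ≈ 26.67°
|D| = √(80² + 115²) ≈ 140.09, ∠D ≈ 55.18°
|G| = 5125.1 / 140.09 ≈ 36.584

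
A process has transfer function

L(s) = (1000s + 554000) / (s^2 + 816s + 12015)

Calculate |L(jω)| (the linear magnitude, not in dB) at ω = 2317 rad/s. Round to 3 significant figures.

Substitute s = j2317:
Numerator: 1000(j2317) + 554000 = 554000 + j2317000
Denominator: (j2317)^2 + 816(j2317) + 12015 = -5356474 + j1890672
|N| = √(554000² + 2317000²) ≈ 2.3823e+06, ∠N ≈ 76.55°
|D| = √(5356474² + 1890672²) ≈ 5.6804e+06, ∠D ≈ 160.56°
|L| = 2.3823e+06 / 5.6804e+06 ≈ 0.41939

0.419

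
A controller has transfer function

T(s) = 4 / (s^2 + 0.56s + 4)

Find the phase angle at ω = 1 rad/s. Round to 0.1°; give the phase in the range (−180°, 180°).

At s = jω = j1:
quadratic: (j1)² + 0.56·j1 + 4 = 3 + j0.56 → |·| ≈ 3.0518, ∠ ≈ 10.57°
∠T = 0.00° − 10.57° = -10.57°

-10.6°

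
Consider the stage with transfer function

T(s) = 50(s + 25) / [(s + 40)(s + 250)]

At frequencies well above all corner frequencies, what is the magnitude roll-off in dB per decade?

-20 dB/decade

Each pole contributes −20 dB/decade at high frequency; each zero contributes +20 dB/decade.
Net: 1 zero(s) − 2 pole(s) → -20 dB/decade.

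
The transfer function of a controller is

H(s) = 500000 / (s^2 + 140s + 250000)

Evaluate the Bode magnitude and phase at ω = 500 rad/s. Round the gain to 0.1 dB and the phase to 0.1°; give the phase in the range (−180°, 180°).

At s = jω = j500:
quadratic: (j500)² + 140·j500 + 250000 = 0 + j70000 → |·| ≈ 70000, ∠ ≈ 90.00°
|H| = 500000 / 70000 ≈ 7.1429
Gain = 20 log₁₀(7.1429) ≈ 17.08 dB
∠H = 0.00° − 90.00° = -90.00°

17.1 dB, -90.0°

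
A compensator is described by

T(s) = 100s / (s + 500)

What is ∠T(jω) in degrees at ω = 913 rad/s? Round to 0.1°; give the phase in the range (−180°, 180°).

At s = jω = j913:
zero at origin: s = j913 → |·| = 913, ∠ = 90.00°
pole (s+500): 500 + j913 → |·| = √(500²+913²) = √1083569 ≈ 1040.9, ∠ = arctan(913/500) ≈ 61.29°
∠T = 90.00° − 61.29° = 28.71°

28.7°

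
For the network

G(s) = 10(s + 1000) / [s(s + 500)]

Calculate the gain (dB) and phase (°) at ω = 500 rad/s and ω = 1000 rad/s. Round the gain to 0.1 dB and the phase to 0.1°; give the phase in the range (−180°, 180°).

At s = jω = j500:
zero (s+1000): 1000 + j500 → |·| = √(1000²+500²) = √1250000 ≈ 1118, ∠ = arctan(500/1000) ≈ 26.57°
pole (s+500): 500 + j500 → |·| = √(500²+500²) = √500000 ≈ 707.11, ∠ = arctan(500/500) ≈ 45.00°
pole at origin: |s| = 500, ∠ = 90.00° (in denominator)
|G| = 10 · 1118 / 3.5356e+05 ≈ 0.031621
Gain = 20 log₁₀(0.031621) ≈ -30.00 dB
∠G = 26.57° − 135.00° = -108.43°

At s = jω = j1000:
zero (s+1000): 1000 + j1000 → |·| = √(1000²+1000²) = √2000000 ≈ 1414.2, ∠ = arctan(1000/1000) ≈ 45.00°
pole (s+500): 500 + j1000 → |·| = √(500²+1000²) = √1250000 ≈ 1118, ∠ = arctan(1000/500) ≈ 63.43°
pole at origin: |s| = 1000, ∠ = 90.00° (in denominator)
|G| = 10 · 1414.2 / 1.118e+06 ≈ 0.012649
Gain = 20 log₁₀(0.012649) ≈ -37.96 dB
∠G = 45.00° − 153.43° = -108.43°

ω = 500: -30.0 dB, -108.4°; ω = 1000: -38.0 dB, -108.4°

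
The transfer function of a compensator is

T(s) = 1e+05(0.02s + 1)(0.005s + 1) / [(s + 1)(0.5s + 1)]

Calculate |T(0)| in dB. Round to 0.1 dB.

100.0 dB

T(0) = 1e+05 · 1 / 1 = 1e+05
20 log₁₀(1e+05) ≈ 100.00 dB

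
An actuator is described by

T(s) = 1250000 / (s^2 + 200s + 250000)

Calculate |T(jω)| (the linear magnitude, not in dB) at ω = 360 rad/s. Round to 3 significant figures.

8.91

At s = jω = j360:
quadratic: (j360)² + 200·j360 + 250000 = 120400 + j72000 → |·| ≈ 1.4029e+05, ∠ ≈ 30.88°
|T| = 1250000 / 1.4029e+05 ≈ 8.9101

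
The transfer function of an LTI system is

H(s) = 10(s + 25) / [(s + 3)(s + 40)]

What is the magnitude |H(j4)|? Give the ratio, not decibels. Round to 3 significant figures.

1.26

At s = jω = j4:
zero (s+25): 25 + j4 → |·| = √(25²+4²) = √641 ≈ 25.318, ∠ = arctan(4/25) ≈ 9.09°
pole (s+3): 3 + j4 → |·| = √(3²+4²) = √25 ≈ 5, ∠ = arctan(4/3) ≈ 53.13°
pole (s+40): 40 + j4 → |·| = √(40²+4²) = √1616 ≈ 40.2, ∠ = arctan(4/40) ≈ 5.71°
|H| = 10 · 25.318 / 201 ≈ 1.2596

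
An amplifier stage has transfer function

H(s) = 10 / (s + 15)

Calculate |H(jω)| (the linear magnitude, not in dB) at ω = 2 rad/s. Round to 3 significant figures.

At s = jω = j2:
pole (s+15): 15 + j2 → |·| = √(15²+2²) = √229 ≈ 15.133, ∠ = arctan(2/15) ≈ 7.59°
|H| = 10 / 15.133 ≈ 0.66081

0.661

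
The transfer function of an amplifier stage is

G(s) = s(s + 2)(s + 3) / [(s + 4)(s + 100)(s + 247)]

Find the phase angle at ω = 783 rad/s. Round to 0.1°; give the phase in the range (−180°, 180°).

24.7°

At s = jω = j783:
zero (s+2): 2 + j783 → |·| = √(2²+783²) = √613093 ≈ 783, ∠ = arctan(783/2) ≈ 89.85°
zero (s+3): 3 + j783 → |·| = √(3²+783²) = √613098 ≈ 783.01, ∠ = arctan(783/3) ≈ 89.78°
zero at origin: s = j783 → |·| = 783, ∠ = 90.00°
pole (s+4): 4 + j783 → |·| = √(4²+783²) = √613105 ≈ 783.01, ∠ = arctan(783/4) ≈ 89.71°
pole (s+100): 100 + j783 → |·| = √(100²+783²) = √623089 ≈ 789.36, ∠ = arctan(783/100) ≈ 82.72°
pole (s+247): 247 + j783 → |·| = √(247²+783²) = √674098 ≈ 821.03, ∠ = arctan(783/247) ≈ 72.49°
∠G = 269.63° − 244.92° = 24.71°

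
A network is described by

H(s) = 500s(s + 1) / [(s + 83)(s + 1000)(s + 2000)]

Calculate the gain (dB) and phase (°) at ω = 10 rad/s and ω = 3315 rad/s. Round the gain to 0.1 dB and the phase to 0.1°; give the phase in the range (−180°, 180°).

At s = jω = j10:
zero (s+1): 1 + j10 → |·| = √(1²+10²) = √101 ≈ 10.05, ∠ = arctan(10/1) ≈ 84.29°
zero at origin: s = j10 → |·| = 10, ∠ = 90.00°
pole (s+83): 83 + j10 → |·| = √(83²+10²) = √6989 ≈ 83.6, ∠ = arctan(10/83) ≈ 6.87°
pole (s+1000): 1000 + j10 → |·| = √(1000²+10²) = √1000100 ≈ 1000, ∠ = arctan(10/1000) ≈ 0.57°
pole (s+2000): 2000 + j10 → |·| = √(2000²+10²) = √4000100 ≈ 2000, ∠ = arctan(10/2000) ≈ 0.29°
|H| = 500 · 100.5 / 1.672e+08 ≈ 0.00030054
Gain = 20 log₁₀(0.00030054) ≈ -70.44 dB
∠H = 174.29° − 7.73° = 166.56°

At s = jω = j3315:
zero (s+1): 1 + j3315 → |·| = √(1²+3315²) = √10989226 ≈ 3315, ∠ = arctan(3315/1) ≈ 89.98°
zero at origin: s = j3315 → |·| = 3315, ∠ = 90.00°
pole (s+83): 83 + j3315 → |·| = √(83²+3315²) = √10996114 ≈ 3316, ∠ = arctan(3315/83) ≈ 88.57°
pole (s+1000): 1000 + j3315 → |·| = √(1000²+3315²) = √11989225 ≈ 3462.5, ∠ = arctan(3315/1000) ≈ 73.21°
pole (s+2000): 2000 + j3315 → |·| = √(2000²+3315²) = √14989225 ≈ 3871.6, ∠ = arctan(3315/2000) ≈ 58.90°
|H| = 500 · 1.0989e+07 / 4.4452e+10 ≈ 0.12361
Gain = 20 log₁₀(0.12361) ≈ -18.16 dB
∠H = 179.98° − 220.68° = -40.70°

ω = 10: -70.4 dB, 166.6°; ω = 3315: -18.2 dB, -40.7°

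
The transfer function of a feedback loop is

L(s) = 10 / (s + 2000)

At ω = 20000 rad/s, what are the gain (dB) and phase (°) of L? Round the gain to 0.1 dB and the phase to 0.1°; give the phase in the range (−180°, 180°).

At s = jω = j20000:
pole (s+2000): 2000 + j20000 → |·| = √(2000²+20000²) = √404000000 ≈ 20100, ∠ = arctan(20000/2000) ≈ 84.29°
|L| = 10 / 20100 ≈ 0.00049751
Gain = 20 log₁₀(0.00049751) ≈ -66.06 dB
∠L = 0.00° − 84.29° = -84.29°

-66.1 dB, -84.3°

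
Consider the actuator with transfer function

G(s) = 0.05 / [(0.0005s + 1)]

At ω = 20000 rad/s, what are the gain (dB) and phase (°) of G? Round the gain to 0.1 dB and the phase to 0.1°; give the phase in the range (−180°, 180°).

At ω = 20000 rad/s:
pole (1 + j20000·0.0005) = 1 + j10 → |·| ≈ 10.05, ∠ ≈ 84.29°
|G| = 0.05 · 1 / (10.05) ≈ 0.0049751
Gain = 20 log₁₀(0.0049751) ≈ -46.06 dB
∠G = (0°) − (84.29°) = -84.29°

-46.1 dB, -84.3°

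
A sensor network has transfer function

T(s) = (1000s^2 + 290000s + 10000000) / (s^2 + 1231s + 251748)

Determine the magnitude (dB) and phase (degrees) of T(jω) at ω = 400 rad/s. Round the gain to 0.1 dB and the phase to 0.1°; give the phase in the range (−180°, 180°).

Substitute s = j400:
Numerator: 1000(j400)^2 + 290000(j400) + 10000000 = -150000000 + j116000000
Denominator: (j400)^2 + 1231(j400) + 251748 = 91748 + j492400
|N| = √(150000000² + 116000000²) ≈ 1.8962e+08, ∠N ≈ 142.28°
|D| = √(91748² + 492400²) ≈ 5.0087e+05, ∠D ≈ 79.45°
|T| = 1.8962e+08 / 5.0087e+05 ≈ 378.58
Gain = 20 log₁₀(378.58) ≈ 51.56 dB
∠T = 142.28° − 79.45° = 62.83°

51.6 dB, 62.8°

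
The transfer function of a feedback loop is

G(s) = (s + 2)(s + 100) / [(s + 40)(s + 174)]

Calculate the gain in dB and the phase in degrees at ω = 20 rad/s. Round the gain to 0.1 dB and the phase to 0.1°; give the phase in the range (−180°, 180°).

-11.6 dB, 62.5°

At s = jω = j20:
zero (s+2): 2 + j20 → |·| = √(2²+20²) = √404 ≈ 20.1, ∠ = arctan(20/2) ≈ 84.29°
zero (s+100): 100 + j20 → |·| = √(100²+20²) = √10400 ≈ 101.98, ∠ = arctan(20/100) ≈ 11.31°
pole (s+40): 40 + j20 → |·| = √(40²+20²) = √2000 ≈ 44.721, ∠ = arctan(20/40) ≈ 26.57°
pole (s+174): 174 + j20 → |·| = √(174²+20²) = √30676 ≈ 175.15, ∠ = arctan(20/174) ≈ 6.56°
|G| = 1 · 2049.8 / 7832.9 ≈ 0.26169
Gain = 20 log₁₀(0.26169) ≈ -11.64 dB
∠G = 95.60° − 33.13° = 62.47°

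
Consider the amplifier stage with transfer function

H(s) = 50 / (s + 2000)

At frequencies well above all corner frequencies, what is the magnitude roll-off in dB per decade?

-20 dB/decade

Each pole contributes −20 dB/decade at high frequency; each zero contributes +20 dB/decade.
Net: 0 zero(s) − 1 pole(s) → -20 dB/decade.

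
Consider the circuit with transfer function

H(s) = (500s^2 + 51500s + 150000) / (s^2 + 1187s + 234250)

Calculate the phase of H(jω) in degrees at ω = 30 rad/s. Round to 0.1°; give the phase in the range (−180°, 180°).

Substitute s = j30:
Numerator: 500(j30)^2 + 51500(j30) + 150000 = -300000 + j1545000
Denominator: (j30)^2 + 1187(j30) + 234250 = 233350 + j35610
|N| = √(300000² + 1545000²) ≈ 1.5739e+06, ∠N ≈ 100.99°
|D| = √(233350² + 35610²) ≈ 2.3605e+05, ∠D ≈ 8.68°
∠H = 100.99° − 8.68° = 92.31°

92.3°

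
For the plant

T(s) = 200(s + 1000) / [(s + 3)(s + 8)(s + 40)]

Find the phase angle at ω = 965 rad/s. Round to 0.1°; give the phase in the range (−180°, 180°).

At s = jω = j965:
zero (s+1000): 1000 + j965 → |·| = √(1000²+965²) = √1931225 ≈ 1389.7, ∠ = arctan(965/1000) ≈ 43.98°
pole (s+3): 3 + j965 → |·| = √(3²+965²) = √931234 ≈ 965, ∠ = arctan(965/3) ≈ 89.82°
pole (s+8): 8 + j965 → |·| = √(8²+965²) = √931289 ≈ 965.03, ∠ = arctan(965/8) ≈ 89.53°
pole (s+40): 40 + j965 → |·| = √(40²+965²) = √932825 ≈ 965.83, ∠ = arctan(965/40) ≈ 87.63°
∠T = 43.98° − 266.98° = -223.00° ≡ 137.00° (principal value)

137.0°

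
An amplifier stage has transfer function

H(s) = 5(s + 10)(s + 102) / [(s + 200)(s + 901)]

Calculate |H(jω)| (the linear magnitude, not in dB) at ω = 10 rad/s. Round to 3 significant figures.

At s = jω = j10:
zero (s+10): 10 + j10 → |·| = √(10²+10²) = √200 ≈ 14.142, ∠ = arctan(10/10) ≈ 45.00°
zero (s+102): 102 + j10 → |·| = √(102²+10²) = √10504 ≈ 102.49, ∠ = arctan(10/102) ≈ 5.60°
pole (s+200): 200 + j10 → |·| = √(200²+10²) = √40100 ≈ 200.25, ∠ = arctan(10/200) ≈ 2.86°
pole (s+901): 901 + j10 → |·| = √(901²+10²) = √811901 ≈ 901.06, ∠ = arctan(10/901) ≈ 0.64°
|H| = 5 · 1449.4 / 1.8044e+05 ≈ 0.040163

0.0402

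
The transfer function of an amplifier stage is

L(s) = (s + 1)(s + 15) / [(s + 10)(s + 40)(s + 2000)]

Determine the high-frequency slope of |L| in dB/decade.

-20 dB/decade

Each pole contributes −20 dB/decade at high frequency; each zero contributes +20 dB/decade.
Net: 2 zero(s) − 3 pole(s) → -20 dB/decade.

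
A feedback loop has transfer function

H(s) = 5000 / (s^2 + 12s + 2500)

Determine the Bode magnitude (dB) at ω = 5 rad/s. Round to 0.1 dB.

At s = jω = j5:
quadratic: (j5)² + 12·j5 + 2500 = 2475 + j60 → |·| ≈ 2475.7, ∠ ≈ 1.39°
|H| = 5000 / 2475.7 ≈ 2.0196
Gain = 20 log₁₀(2.0196) ≈ 6.11 dB

6.1 dB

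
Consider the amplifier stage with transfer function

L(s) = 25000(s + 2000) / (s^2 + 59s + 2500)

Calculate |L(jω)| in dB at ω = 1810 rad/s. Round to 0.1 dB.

26.3 dB

At s = jω = j1810:
zero (s+2000): 2000 + j1810 → |·| = √(2000²+1810²) = √7276100 ≈ 2697.4, ∠ = arctan(1810/2000) ≈ 42.15°
quadratic: (j1810)² + 59·j1810 + 2500 = -3273600 + j106790 → |·| ≈ 3.2753e+06, ∠ ≈ 178.13°
|L| = 25000 · 2697.4 / 3.2753e+06 ≈ 20.589
Gain = 20 log₁₀(20.589) ≈ 26.27 dB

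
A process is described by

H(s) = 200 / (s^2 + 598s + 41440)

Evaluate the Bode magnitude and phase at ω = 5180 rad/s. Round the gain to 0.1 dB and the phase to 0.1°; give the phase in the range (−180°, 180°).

-102.6 dB, -173.4°

Substitute s = j5180:
Numerator: 200 = 200 + j0
Denominator: (j5180)^2 + 598(j5180) + 41440 = -26790960 + j3097640
|N| = √(200² + 0²) ≈ 200, ∠N ≈ 0.00°
|D| = √(26790960² + 3097640²) ≈ 2.6969e+07, ∠D ≈ 173.40°
|H| = 200 / 2.6969e+07 ≈ 7.4159e-06
Gain = 20 log₁₀(7.4159e-06) ≈ -102.60 dB
∠H = 0.00° − 173.40° = -173.40°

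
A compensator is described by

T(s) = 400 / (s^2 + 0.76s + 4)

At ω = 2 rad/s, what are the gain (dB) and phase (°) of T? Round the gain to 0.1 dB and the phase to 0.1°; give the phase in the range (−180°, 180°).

48.4 dB, -90.0°

At s = jω = j2:
quadratic: (j2)² + 0.76·j2 + 4 = 0 + j1.52 → |·| ≈ 1.52, ∠ ≈ 90.00°
|T| = 400 / 1.52 ≈ 263.16
Gain = 20 log₁₀(263.16) ≈ 48.40 dB
∠T = 0.00° − 90.00° = -90.00°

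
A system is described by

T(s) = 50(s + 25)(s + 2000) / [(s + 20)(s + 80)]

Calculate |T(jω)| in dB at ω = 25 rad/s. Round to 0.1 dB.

62.4 dB

At s = jω = j25:
zero (s+25): 25 + j25 → |·| = √(25²+25²) = √1250 ≈ 35.355, ∠ = arctan(25/25) ≈ 45.00°
zero (s+2000): 2000 + j25 → |·| = √(2000²+25²) = √4000625 ≈ 2000.2, ∠ = arctan(25/2000) ≈ 0.72°
pole (s+20): 20 + j25 → |·| = √(20²+25²) = √1025 ≈ 32.016, ∠ = arctan(25/20) ≈ 51.34°
pole (s+80): 80 + j25 → |·| = √(80²+25²) = √7025 ≈ 83.815, ∠ = arctan(25/80) ≈ 17.35°
|T| = 50 · 70717 / 2683.4 ≈ 1317.7
Gain = 20 log₁₀(1317.7) ≈ 62.40 dB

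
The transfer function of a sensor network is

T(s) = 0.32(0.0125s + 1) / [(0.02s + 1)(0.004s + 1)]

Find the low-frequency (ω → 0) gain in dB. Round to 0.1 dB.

-9.9 dB

T(0) = 0.32 · 1 / 1 = 0.32
20 log₁₀(0.32) ≈ -9.90 dB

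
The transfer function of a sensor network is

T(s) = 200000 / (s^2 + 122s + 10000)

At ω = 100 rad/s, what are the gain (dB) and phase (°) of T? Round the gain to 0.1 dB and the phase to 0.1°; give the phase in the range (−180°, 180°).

At s = jω = j100:
quadratic: (j100)² + 122·j100 + 10000 = 0 + j12200 → |·| ≈ 12200, ∠ ≈ 90.00°
|T| = 200000 / 12200 ≈ 16.393
Gain = 20 log₁₀(16.393) ≈ 24.29 dB
∠T = 0.00° − 90.00° = -90.00°

24.3 dB, -90.0°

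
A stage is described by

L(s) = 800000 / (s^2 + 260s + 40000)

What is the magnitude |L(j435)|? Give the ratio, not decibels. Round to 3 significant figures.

4.27

At s = jω = j435:
quadratic: (j435)² + 260·j435 + 40000 = -149225 + j113100 → |·| ≈ 1.8724e+05, ∠ ≈ 142.84°
|L| = 800000 / 1.8724e+05 ≈ 4.2726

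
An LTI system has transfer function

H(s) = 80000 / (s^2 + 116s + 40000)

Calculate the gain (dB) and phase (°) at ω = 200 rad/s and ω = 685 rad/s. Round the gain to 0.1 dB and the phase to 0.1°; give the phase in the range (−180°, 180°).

ω = 200: 10.8 dB, -90.0°; ω = 685: -14.7 dB, -169.5°

At s = jω = j200:
quadratic: (j200)² + 116·j200 + 40000 = 0 + j23200 → |·| ≈ 23200, ∠ ≈ 90.00°
|H| = 80000 / 23200 ≈ 3.4483
Gain = 20 log₁₀(3.4483) ≈ 10.75 dB
∠H = 0.00° − 90.00° = -90.00°

At s = jω = j685:
quadratic: (j685)² + 116·j685 + 40000 = -429225 + j79460 → |·| ≈ 4.3652e+05, ∠ ≈ 169.51°
|H| = 80000 / 4.3652e+05 ≈ 0.18327
Gain = 20 log₁₀(0.18327) ≈ -14.74 dB
∠H = 0.00° − 169.51° = -169.51°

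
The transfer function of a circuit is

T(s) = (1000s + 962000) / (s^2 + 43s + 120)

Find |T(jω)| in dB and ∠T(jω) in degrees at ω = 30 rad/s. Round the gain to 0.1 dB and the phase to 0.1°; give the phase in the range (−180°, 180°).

Substitute s = j30:
Numerator: 1000(j30) + 962000 = 962000 + j30000
Denominator: (j30)^2 + 43(j30) + 120 = -780 + j1290
|N| = √(962000² + 30000²) ≈ 9.6247e+05, ∠N ≈ 1.79°
|D| = √(780² + 1290²) ≈ 1507.5, ∠D ≈ 121.16°
|T| = 9.6247e+05 / 1507.5 ≈ 638.45
Gain = 20 log₁₀(638.45) ≈ 56.10 dB
∠T = 1.79° − 121.16° = -119.37°

56.1 dB, -119.4°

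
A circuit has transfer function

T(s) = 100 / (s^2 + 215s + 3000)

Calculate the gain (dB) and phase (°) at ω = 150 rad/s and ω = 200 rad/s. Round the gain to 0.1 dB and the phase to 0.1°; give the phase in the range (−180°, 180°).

ω = 150: -51.5 dB, -121.2°; ω = 200: -55.1 dB, -130.7°

Substitute s = j150:
Numerator: 100 = 100 + j0
Denominator: (j150)^2 + 215(j150) + 3000 = -19500 + j32250
|N| = √(100² + 0²) ≈ 100, ∠N ≈ 0.00°
|D| = √(19500² + 32250²) ≈ 37687, ∠D ≈ 121.16°
|T| = 100 / 37687 ≈ 0.0026534
Gain = 20 log₁₀(0.0026534) ≈ -51.52 dB
∠T = 0.00° − 121.16° = -121.16°

Substitute s = j200:
Numerator: 100 = 100 + j0
Denominator: (j200)^2 + 215(j200) + 3000 = -37000 + j43000
|N| = √(100² + 0²) ≈ 100, ∠N ≈ 0.00°
|D| = √(37000² + 43000²) ≈ 56727, ∠D ≈ 130.71°
|T| = 100 / 56727 ≈ 0.0017628
Gain = 20 log₁₀(0.0017628) ≈ -55.08 dB
∠T = 0.00° − 130.71° = -130.71°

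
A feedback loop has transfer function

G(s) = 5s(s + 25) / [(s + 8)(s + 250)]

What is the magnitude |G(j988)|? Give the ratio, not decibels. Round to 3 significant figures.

4.85

At s = jω = j988:
zero (s+25): 25 + j988 → |·| = √(25²+988²) = √976769 ≈ 988.32, ∠ = arctan(988/25) ≈ 88.55°
zero at origin: s = j988 → |·| = 988, ∠ = 90.00°
pole (s+8): 8 + j988 → |·| = √(8²+988²) = √976208 ≈ 988.03, ∠ = arctan(988/8) ≈ 89.54°
pole (s+250): 250 + j988 → |·| = √(250²+988²) = √1038644 ≈ 1019.1, ∠ = arctan(988/250) ≈ 75.80°
|G| = 5 · 9.7646e+05 / 1.0069e+06 ≈ 4.8488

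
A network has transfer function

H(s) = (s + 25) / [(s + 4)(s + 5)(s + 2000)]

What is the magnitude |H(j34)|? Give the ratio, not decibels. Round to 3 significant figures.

1.79e-05

At s = jω = j34:
zero (s+25): 25 + j34 → |·| = √(25²+34²) = √1781 ≈ 42.202, ∠ = arctan(34/25) ≈ 53.67°
pole (s+4): 4 + j34 → |·| = √(4²+34²) = √1172 ≈ 34.234, ∠ = arctan(34/4) ≈ 83.29°
pole (s+5): 5 + j34 → |·| = √(5²+34²) = √1181 ≈ 34.366, ∠ = arctan(34/5) ≈ 81.63°
pole (s+2000): 2000 + j34 → |·| = √(2000²+34²) = √4001156 ≈ 2000.3, ∠ = arctan(34/2000) ≈ 0.97°
|H| = 1 · 42.202 / 2.3533e+06 ≈ 1.7933e-05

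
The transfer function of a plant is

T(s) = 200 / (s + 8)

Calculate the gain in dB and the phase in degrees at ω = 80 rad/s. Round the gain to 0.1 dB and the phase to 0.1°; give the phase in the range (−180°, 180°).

At s = jω = j80:
pole (s+8): 8 + j80 → |·| = √(8²+80²) = √6464 ≈ 80.399, ∠ = arctan(80/8) ≈ 84.29°
|T| = 200 / 80.399 ≈ 2.4876
Gain = 20 log₁₀(2.4876) ≈ 7.92 dB
∠T = 0.00° − 84.29° = -84.29°

7.9 dB, -84.3°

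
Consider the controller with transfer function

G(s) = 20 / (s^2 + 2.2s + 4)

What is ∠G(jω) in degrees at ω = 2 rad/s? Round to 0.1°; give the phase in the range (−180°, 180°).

At s = jω = j2:
quadratic: (j2)² + 2.2·j2 + 4 = 0 + j4.4 → |·| ≈ 4.4, ∠ ≈ 90.00°
∠G = 0.00° − 90.00° = -90.00°

-90.0°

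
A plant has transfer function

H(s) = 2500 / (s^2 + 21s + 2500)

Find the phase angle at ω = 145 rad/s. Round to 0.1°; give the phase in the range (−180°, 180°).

At s = jω = j145:
quadratic: (j145)² + 21·j145 + 2500 = -18525 + j3045 → |·| ≈ 18774, ∠ ≈ 170.67°
∠H = 0.00° − 170.67° = -170.67°

-170.7°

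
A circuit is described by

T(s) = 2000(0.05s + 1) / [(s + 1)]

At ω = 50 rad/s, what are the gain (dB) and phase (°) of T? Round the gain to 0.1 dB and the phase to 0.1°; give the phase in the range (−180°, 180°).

At ω = 50 rad/s:
zero (1 + j50·0.05) = 1 + j2.5 → |·| ≈ 2.6926, ∠ ≈ 68.20°
pole (1 + j50·1) = 1 + j50 → |·| ≈ 50.01, ∠ ≈ 88.85°
|T| = 2000 · 2.6926 / (50.01) ≈ 107.68
Gain = 20 log₁₀(107.68) ≈ 40.64 dB
∠T = (68.20°) − (88.85°) = -20.65°

40.6 dB, -20.7°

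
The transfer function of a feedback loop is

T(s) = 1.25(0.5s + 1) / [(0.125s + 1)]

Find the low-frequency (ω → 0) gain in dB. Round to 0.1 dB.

T(0) = 1.25 · 1 / 1 = 1.25
20 log₁₀(1.25) ≈ 1.94 dB

1.9 dB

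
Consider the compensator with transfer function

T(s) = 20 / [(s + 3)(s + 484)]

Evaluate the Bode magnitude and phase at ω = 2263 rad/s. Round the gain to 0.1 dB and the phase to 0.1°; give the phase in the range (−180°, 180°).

-108.4 dB, -167.9°

At s = jω = j2263:
pole (s+3): 3 + j2263 → |·| = √(3²+2263²) = √5121178 ≈ 2263, ∠ = arctan(2263/3) ≈ 89.92°
pole (s+484): 484 + j2263 → |·| = √(484²+2263²) = √5355425 ≈ 2314.2, ∠ = arctan(2263/484) ≈ 77.93°
|T| = 20 / 5.237e+06 ≈ 3.819e-06
Gain = 20 log₁₀(3.819e-06) ≈ -108.36 dB
∠T = 0.00° − 167.85° = -167.85°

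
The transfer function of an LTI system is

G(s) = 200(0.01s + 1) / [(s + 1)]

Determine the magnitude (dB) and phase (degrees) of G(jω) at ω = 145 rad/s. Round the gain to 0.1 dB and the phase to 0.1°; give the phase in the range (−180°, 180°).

7.7 dB, -34.2°

At ω = 145 rad/s:
zero (1 + j145·0.01) = 1 + j1.45 → |·| ≈ 1.7614, ∠ ≈ 55.41°
pole (1 + j145·1) = 1 + j145 → |·| ≈ 145, ∠ ≈ 89.60°
|G| = 200 · 1.7614 / (145) ≈ 2.4295
Gain = 20 log₁₀(2.4295) ≈ 7.71 dB
∠G = (55.41°) − (89.60°) = -34.19°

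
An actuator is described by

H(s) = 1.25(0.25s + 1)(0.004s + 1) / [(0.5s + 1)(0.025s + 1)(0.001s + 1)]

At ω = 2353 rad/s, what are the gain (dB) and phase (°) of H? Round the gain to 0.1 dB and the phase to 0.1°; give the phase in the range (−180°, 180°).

At ω = 2353 rad/s:
zero (1 + j2353·0.25) = 1 + j588.25 → |·| ≈ 588.25, ∠ ≈ 89.90°
zero (1 + j2353·0.004) = 1 + j9.412 → |·| ≈ 9.465, ∠ ≈ 83.94°
pole (1 + j2353·0.5) = 1 + j1176.5 → |·| ≈ 1176.5, ∠ ≈ 89.95°
pole (1 + j2353·0.025) = 1 + j58.825 → |·| ≈ 58.833, ∠ ≈ 89.03°
pole (1 + j2353·0.001) = 1 + j2.353 → |·| ≈ 2.5567, ∠ ≈ 66.98°
|H| = 1.25 · 588.25 · 9.465 / (1176.5 · 58.833 · 2.5567) ≈ 0.039328
Gain = 20 log₁₀(0.039328) ≈ -28.11 dB
∠H = (89.90° + 83.94°) − (89.95° + 89.03° + 66.98°) = -72.12°

-28.1 dB, -72.1°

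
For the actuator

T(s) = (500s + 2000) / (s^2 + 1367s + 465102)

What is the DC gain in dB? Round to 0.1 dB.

-47.3 dB

T(0) = 2000 / 465102 ≈ 0.0043001
20 log₁₀(0.0043001) ≈ -47.33 dB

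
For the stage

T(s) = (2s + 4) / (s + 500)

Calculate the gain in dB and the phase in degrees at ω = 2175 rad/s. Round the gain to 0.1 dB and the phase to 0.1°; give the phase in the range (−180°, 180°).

5.8 dB, 12.9°

Substitute s = j2175:
Numerator: 2(j2175) + 4 = 4 + j4350
Denominator: (j2175) + 500 = 500 + j2175
|N| = √(4² + 4350²) ≈ 4350, ∠N ≈ 89.95°
|D| = √(500² + 2175²) ≈ 2231.7, ∠D ≈ 77.05°
|T| = 4350 / 2231.7 ≈ 1.9492
Gain = 20 log₁₀(1.9492) ≈ 5.80 dB
∠T = 89.95° − 77.05° = 12.90°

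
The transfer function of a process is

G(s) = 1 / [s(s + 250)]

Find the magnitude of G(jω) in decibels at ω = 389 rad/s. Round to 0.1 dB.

At s = jω = j389:
pole (s+250): 250 + j389 → |·| = √(250²+389²) = √213821 ≈ 462.41, ∠ = arctan(389/250) ≈ 57.27°
pole at origin: |s| = 389, ∠ = 90.00° (in denominator)
|G| = 1 / 1.7988e+05 ≈ 5.5593e-06
Gain = 20 log₁₀(5.5593e-06) ≈ -105.10 dB

-105.1 dB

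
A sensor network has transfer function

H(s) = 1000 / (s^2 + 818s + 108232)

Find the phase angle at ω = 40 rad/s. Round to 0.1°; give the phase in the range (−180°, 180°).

-17.1°

Substitute s = j40:
Numerator: 1000 = 1000 + j0
Denominator: (j40)^2 + 818(j40) + 108232 = 106632 + j32720
|N| = √(1000² + 0²) ≈ 1000, ∠N ≈ 0.00°
|D| = √(106632² + 32720²) ≈ 1.1154e+05, ∠D ≈ 17.06°
∠H = 0.00° − 17.06° = -17.06°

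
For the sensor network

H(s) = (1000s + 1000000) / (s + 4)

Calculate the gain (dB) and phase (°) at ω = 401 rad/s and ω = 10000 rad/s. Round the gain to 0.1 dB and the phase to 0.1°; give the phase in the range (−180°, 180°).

ω = 401: 68.6 dB, -67.6°; ω = 10000: 60.0 dB, -5.7°

Substitute s = j401:
Numerator: 1000(j401) + 1000000 = 1000000 + j401000
Denominator: (j401) + 4 = 4 + j401
|N| = √(1000000² + 401000²) ≈ 1.0774e+06, ∠N ≈ 21.85°
|D| = √(4² + 401²) ≈ 401.02, ∠D ≈ 89.43°
|H| = 1.0774e+06 / 401.02 ≈ 2686.6
Gain = 20 log₁₀(2686.6) ≈ 68.58 dB
∠H = 21.85° − 89.43° = -67.58°

Substitute s = j10000:
Numerator: 1000(j10000) + 1000000 = 1000000 + j10000000
Denominator: (j10000) + 4 = 4 + j10000
|N| = √(1000000² + 10000000²) ≈ 1.005e+07, ∠N ≈ 84.29°
|D| = √(4² + 10000²) ≈ 10000, ∠D ≈ 89.98°
|H| = 1.005e+07 / 10000 ≈ 1005
Gain = 20 log₁₀(1005) ≈ 60.04 dB
∠H = 84.29° − 89.98° = -5.69°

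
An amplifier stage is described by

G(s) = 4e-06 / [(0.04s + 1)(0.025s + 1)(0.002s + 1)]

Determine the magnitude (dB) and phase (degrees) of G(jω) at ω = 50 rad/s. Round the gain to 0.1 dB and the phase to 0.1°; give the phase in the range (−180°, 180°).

At ω = 50 rad/s:
pole (1 + j50·0.04) = 1 + j2 → |·| ≈ 2.2361, ∠ ≈ 63.43°
pole (1 + j50·0.025) = 1 + j1.25 → |·| ≈ 1.6008, ∠ ≈ 51.34°
pole (1 + j50·0.002) = 1 + j0.1 → |·| ≈ 1.005, ∠ ≈ 5.71°
|G| = 4e-06 · 1 / (2.2361 · 1.6008 · 1.005) ≈ 1.1119e-06
Gain = 20 log₁₀(1.1119e-06) ≈ -119.08 dB
∠G = (0°) − (63.43° + 51.34° + 5.71°) = -120.48°

-119.1 dB, -120.5°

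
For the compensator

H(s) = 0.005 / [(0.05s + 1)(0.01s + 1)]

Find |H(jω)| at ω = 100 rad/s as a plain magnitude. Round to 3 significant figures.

0.000693

At ω = 100 rad/s:
pole (1 + j100·0.05) = 1 + j5 → |·| ≈ 5.099, ∠ ≈ 78.69°
pole (1 + j100·0.01) = 1 + j1 → |·| ≈ 1.4142, ∠ ≈ 45.00°
|H| = 0.005 · 1 / (5.099 · 1.4142) ≈ 0.00069338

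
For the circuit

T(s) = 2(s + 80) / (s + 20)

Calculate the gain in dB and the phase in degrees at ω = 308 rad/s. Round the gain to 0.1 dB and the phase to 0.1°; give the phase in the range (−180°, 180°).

6.3 dB, -10.8°

At s = jω = j308:
zero (s+80): 80 + j308 → |·| = √(80²+308²) = √101264 ≈ 318.22, ∠ = arctan(308/80) ≈ 75.44°
pole (s+20): 20 + j308 → |·| = √(20²+308²) = √95264 ≈ 308.65, ∠ = arctan(308/20) ≈ 86.28°
|T| = 2 · 318.22 / 308.65 ≈ 2.062
Gain = 20 log₁₀(2.062) ≈ 6.29 dB
∠T = 75.44° − 86.28° = -10.84°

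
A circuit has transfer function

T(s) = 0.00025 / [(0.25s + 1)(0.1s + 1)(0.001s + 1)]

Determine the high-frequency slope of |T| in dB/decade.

-60 dB/decade

Each pole contributes −20 dB/decade at high frequency; each zero contributes +20 dB/decade.
Net: 0 zero(s) − 3 pole(s) → -60 dB/decade.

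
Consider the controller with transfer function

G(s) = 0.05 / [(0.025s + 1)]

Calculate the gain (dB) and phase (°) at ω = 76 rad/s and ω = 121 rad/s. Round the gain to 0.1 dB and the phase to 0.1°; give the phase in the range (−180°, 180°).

At ω = 76 rad/s:
pole (1 + j76·0.025) = 1 + j1.9 → |·| ≈ 2.1471, ∠ ≈ 62.24°
|G| = 0.05 · 1 / (2.1471) ≈ 0.023287
Gain = 20 log₁₀(0.023287) ≈ -32.66 dB
∠G = (0°) − (62.24°) = -62.24°

At ω = 121 rad/s:
pole (1 + j121·0.025) = 1 + j3.025 → |·| ≈ 3.186, ∠ ≈ 71.71°
|G| = 0.05 · 1 / (3.186) ≈ 0.015694
Gain = 20 log₁₀(0.015694) ≈ -36.09 dB
∠G = (0°) − (71.71°) = -71.71°

ω = 76: -32.7 dB, -62.2°; ω = 121: -36.1 dB, -71.7°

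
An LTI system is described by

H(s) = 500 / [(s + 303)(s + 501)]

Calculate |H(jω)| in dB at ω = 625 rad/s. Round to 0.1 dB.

At s = jω = j625:
pole (s+303): 303 + j625 → |·| = √(303²+625²) = √482434 ≈ 694.57, ∠ = arctan(625/303) ≈ 64.14°
pole (s+501): 501 + j625 → |·| = √(501²+625²) = √641626 ≈ 801.02, ∠ = arctan(625/501) ≈ 51.28°
|H| = 500 / 5.5636e+05 ≈ 0.0008987
Gain = 20 log₁₀(0.0008987) ≈ -60.93 dB

-60.9 dB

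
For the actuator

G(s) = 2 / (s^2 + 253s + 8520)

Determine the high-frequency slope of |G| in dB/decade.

-40 dB/decade

Each pole contributes −20 dB/decade at high frequency; each zero contributes +20 dB/decade.
Net: 0 zero(s) − 2 pole(s) → -40 dB/decade.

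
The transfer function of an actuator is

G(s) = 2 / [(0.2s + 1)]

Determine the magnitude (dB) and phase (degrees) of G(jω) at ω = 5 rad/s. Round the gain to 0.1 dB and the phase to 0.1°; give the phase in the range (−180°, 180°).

3.0 dB, -45.0°

At ω = 5 rad/s:
pole (1 + j5·0.2) = 1 + j1 → |·| ≈ 1.4142, ∠ ≈ 45.00°
|G| = 2 · 1 / (1.4142) ≈ 1.4142
Gain = 20 log₁₀(1.4142) ≈ 3.01 dB
∠G = (0°) − (45.00°) = -45.00°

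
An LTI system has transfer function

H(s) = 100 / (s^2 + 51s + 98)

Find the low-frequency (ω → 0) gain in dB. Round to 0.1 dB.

0.2 dB

H(0) = 100 / 98 ≈ 1.0204
20 log₁₀(1.0204) ≈ 0.18 dB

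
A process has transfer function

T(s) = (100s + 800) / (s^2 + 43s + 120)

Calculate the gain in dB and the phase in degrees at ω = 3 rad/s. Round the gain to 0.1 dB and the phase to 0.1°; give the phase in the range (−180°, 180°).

14.0 dB, -28.7°

Substitute s = j3:
Numerator: 100(j3) + 800 = 800 + j300
Denominator: (j3)^2 + 43(j3) + 120 = 111 + j129
|N| = √(800² + 300²) ≈ 854.4, ∠N ≈ 20.56°
|D| = √(111² + 129²) ≈ 170.18, ∠D ≈ 49.29°
|T| = 854.4 / 170.18 ≈ 5.0206
Gain = 20 log₁₀(5.0206) ≈ 14.02 dB
∠T = 20.56° − 49.29° = -28.73°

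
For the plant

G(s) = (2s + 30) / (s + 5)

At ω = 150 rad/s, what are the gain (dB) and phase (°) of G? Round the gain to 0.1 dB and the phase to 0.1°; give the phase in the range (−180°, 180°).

6.1 dB, -3.8°

Substitute s = j150:
Numerator: 2(j150) + 30 = 30 + j300
Denominator: (j150) + 5 = 5 + j150
|N| = √(30² + 300²) ≈ 301.5, ∠N ≈ 84.29°
|D| = √(5² + 150²) ≈ 150.08, ∠D ≈ 88.09°
|G| = 301.5 / 150.08 ≈ 2.0089
Gain = 20 log₁₀(2.0089) ≈ 6.06 dB
∠G = 84.29° − 88.09° = -3.80°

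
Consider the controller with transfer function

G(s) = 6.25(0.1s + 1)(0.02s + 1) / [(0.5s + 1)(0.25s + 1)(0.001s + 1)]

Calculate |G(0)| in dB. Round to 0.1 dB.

G(0) = 6.25 · 1 / 1 = 6.25
20 log₁₀(6.25) ≈ 15.92 dB

15.9 dB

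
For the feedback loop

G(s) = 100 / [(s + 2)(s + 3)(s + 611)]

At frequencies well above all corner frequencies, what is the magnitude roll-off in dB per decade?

Each pole contributes −20 dB/decade at high frequency; each zero contributes +20 dB/decade.
Net: 0 zero(s) − 3 pole(s) → -60 dB/decade.

-60 dB/decade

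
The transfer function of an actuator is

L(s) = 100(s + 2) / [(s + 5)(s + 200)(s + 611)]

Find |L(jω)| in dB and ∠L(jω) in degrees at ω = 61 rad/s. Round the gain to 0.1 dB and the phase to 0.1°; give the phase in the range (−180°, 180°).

At s = jω = j61:
zero (s+2): 2 + j61 → |·| = √(2²+61²) = √3725 ≈ 61.033, ∠ = arctan(61/2) ≈ 88.12°
pole (s+5): 5 + j61 → |·| = √(5²+61²) = √3746 ≈ 61.205, ∠ = arctan(61/5) ≈ 85.31°
pole (s+200): 200 + j61 → |·| = √(200²+61²) = √43721 ≈ 209.1, ∠ = arctan(61/200) ≈ 16.96°
pole (s+611): 611 + j61 → |·| = √(611²+61²) = √377042 ≈ 614.04, ∠ = arctan(61/611) ≈ 5.70°
|L| = 100 · 61.033 / 7.8585e+06 ≈ 0.00077665
Gain = 20 log₁₀(0.00077665) ≈ -62.20 dB
∠L = 88.12° − 107.97° = -19.85°

-62.2 dB, -19.9°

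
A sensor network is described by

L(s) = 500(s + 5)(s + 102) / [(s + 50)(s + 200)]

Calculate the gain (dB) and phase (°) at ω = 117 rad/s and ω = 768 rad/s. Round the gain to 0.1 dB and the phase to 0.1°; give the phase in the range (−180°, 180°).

At s = jω = j117:
zero (s+5): 5 + j117 → |·| = √(5²+117²) = √13714 ≈ 117.11, ∠ = arctan(117/5) ≈ 87.55°
zero (s+102): 102 + j117 → |·| = √(102²+117²) = √24093 ≈ 155.22, ∠ = arctan(117/102) ≈ 48.92°
pole (s+50): 50 + j117 → |·| = √(50²+117²) = √16189 ≈ 127.24, ∠ = arctan(117/50) ≈ 66.86°
pole (s+200): 200 + j117 → |·| = √(200²+117²) = √53689 ≈ 231.71, ∠ = arctan(117/200) ≈ 30.33°
|L| = 500 · 18178 / 29483 ≈ 308.28
Gain = 20 log₁₀(308.28) ≈ 49.78 dB
∠L = 136.47° − 97.19° = 39.28°

At s = jω = j768:
zero (s+5): 5 + j768 → |·| = √(5²+768²) = √589849 ≈ 768.02, ∠ = arctan(768/5) ≈ 89.63°
zero (s+102): 102 + j768 → |·| = √(102²+768²) = √600228 ≈ 774.74, ∠ = arctan(768/102) ≈ 82.43°
pole (s+50): 50 + j768 → |·| = √(50²+768²) = √592324 ≈ 769.63, ∠ = arctan(768/50) ≈ 86.28°
pole (s+200): 200 + j768 → |·| = √(200²+768²) = √629824 ≈ 793.61, ∠ = arctan(768/200) ≈ 75.40°
|L| = 500 · 5.9502e+05 / 6.1079e+05 ≈ 487.09
Gain = 20 log₁₀(487.09) ≈ 53.75 dB
∠L = 172.06° − 161.68° = 10.38°

ω = 117: 49.8 dB, 39.3°; ω = 768: 53.8 dB, 10.4°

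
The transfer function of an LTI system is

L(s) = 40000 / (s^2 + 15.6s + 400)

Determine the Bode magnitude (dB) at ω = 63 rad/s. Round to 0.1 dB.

At s = jω = j63:
quadratic: (j63)² + 15.6·j63 + 400 = -3569 + j982.8 → |·| ≈ 3701.8, ∠ ≈ 164.60°
|L| = 40000 / 3701.8 ≈ 10.806
Gain = 20 log₁₀(10.806) ≈ 20.67 dB

20.7 dB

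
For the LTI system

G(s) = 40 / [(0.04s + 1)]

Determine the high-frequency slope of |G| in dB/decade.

Each pole contributes −20 dB/decade at high frequency; each zero contributes +20 dB/decade.
Net: 0 zero(s) − 1 pole(s) → -20 dB/decade.

-20 dB/decade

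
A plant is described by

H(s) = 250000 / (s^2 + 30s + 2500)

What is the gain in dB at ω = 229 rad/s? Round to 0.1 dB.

13.9 dB

At s = jω = j229:
quadratic: (j229)² + 30·j229 + 2500 = -49941 + j6870 → |·| ≈ 50411, ∠ ≈ 172.17°
|H| = 250000 / 50411 ≈ 4.9592
Gain = 20 log₁₀(4.9592) ≈ 13.91 dB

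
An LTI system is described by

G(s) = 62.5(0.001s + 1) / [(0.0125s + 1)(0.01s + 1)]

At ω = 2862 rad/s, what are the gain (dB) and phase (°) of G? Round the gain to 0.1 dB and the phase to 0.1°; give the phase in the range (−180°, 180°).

At ω = 2862 rad/s:
zero (1 + j2862·0.001) = 1 + j2.862 → |·| ≈ 3.0317, ∠ ≈ 70.74°
pole (1 + j2862·0.0125) = 1 + j35.775 → |·| ≈ 35.789, ∠ ≈ 88.40°
pole (1 + j2862·0.01) = 1 + j28.62 → |·| ≈ 28.637, ∠ ≈ 88.00°
|G| = 62.5 · 3.0317 / (35.789 · 28.637) ≈ 0.18488
Gain = 20 log₁₀(0.18488) ≈ -14.66 dB
∠G = (70.74°) − (88.40° + 88.00°) = -105.66°

-14.7 dB, -105.7°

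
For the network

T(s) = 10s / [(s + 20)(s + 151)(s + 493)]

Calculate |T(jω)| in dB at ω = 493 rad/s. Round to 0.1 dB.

At s = jω = j493:
zero at origin: s = j493 → |·| = 493, ∠ = 90.00°
pole (s+20): 20 + j493 → |·| = √(20²+493²) = √243449 ≈ 493.41, ∠ = arctan(493/20) ≈ 87.68°
pole (s+151): 151 + j493 → |·| = √(151²+493²) = √265850 ≈ 515.61, ∠ = arctan(493/151) ≈ 72.97°
pole (s+493): 493 + j493 → |·| = √(493²+493²) = √486098 ≈ 697.21, ∠ = arctan(493/493) ≈ 45.00°
|T| = 10 · 493 / 1.7738e+08 ≈ 2.7793e-05
Gain = 20 log₁₀(2.7793e-05) ≈ -91.12 dB

-91.1 dB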